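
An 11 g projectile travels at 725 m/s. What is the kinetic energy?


E = 0.5*m*v^2 = 0.5*0.011*725^2 = 2891 J

2891 J


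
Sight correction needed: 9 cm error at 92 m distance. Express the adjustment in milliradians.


1 mrad subtends 1 cm per 10 m of range, so adj = error_cm / (dist_m / 10) = 9 / (92/10) = 0.9783 mrad

0.9783 mrad


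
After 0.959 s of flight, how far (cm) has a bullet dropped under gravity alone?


drop = 0.5*g*t^2 = 0.5*9.81*0.959^2 = 4.51104 m ≈ 451.1 cm

451.1 cm


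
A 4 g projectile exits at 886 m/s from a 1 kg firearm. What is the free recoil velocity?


v_recoil = m_p * v_p / m_gun = 0.004 * 886 / 1 = 3.544 m/s

3.544 m/s


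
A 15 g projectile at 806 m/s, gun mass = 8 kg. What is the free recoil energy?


v_r = m_p*v_p/m_gun = 0.015*806/8 = 1.51125 m/s, E_r = 0.5*m_gun*v_r^2 = 0.5*8*1.51125^2 = 9.136 J

9.136 J


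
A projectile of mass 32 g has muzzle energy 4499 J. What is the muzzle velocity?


v = sqrt(2*E/m) = sqrt(2*4499/0.032) = 530.3 m/s

530.3 m/s


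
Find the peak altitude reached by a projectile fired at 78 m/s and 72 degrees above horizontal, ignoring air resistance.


H = (v0*sin(theta))^2 / (2g) = (78*sin(72°))^2 / (2*9.81) = 280.5 m

280.5 m


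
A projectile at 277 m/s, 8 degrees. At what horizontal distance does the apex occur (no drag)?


R = v0^2*sin(2*theta)/g = 277^2*sin(2*8°)/9.81 = 2155.9 m
apex_dist = R/2 = 2155.9/2 = 1078 m

1078 m


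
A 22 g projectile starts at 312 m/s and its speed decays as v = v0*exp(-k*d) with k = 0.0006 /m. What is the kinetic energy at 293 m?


v = v0*exp(-k*d) = 312*exp(-0.0006*293) = 261.701 m/s
E = 0.5*m*v^2 = 0.5*0.022*261.701^2 = 753.4 J

753.4 J


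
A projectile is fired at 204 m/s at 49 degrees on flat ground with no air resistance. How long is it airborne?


T = 2*v0*sin(theta)/g = 2*204*sin(49°)/9.81 = 31.39 s

31.39 s


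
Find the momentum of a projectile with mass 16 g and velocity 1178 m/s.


p = m*v = 0.016*1178 = 18.85 kg·m/s

18.85 kg·m/s


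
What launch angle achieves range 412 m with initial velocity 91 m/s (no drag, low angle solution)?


sin(2*theta) = R*g/v0^2 = 412*9.81/91^2 = 0.488071, theta = arcsin(0.488071)/2 = 14.61°

14.61 degrees


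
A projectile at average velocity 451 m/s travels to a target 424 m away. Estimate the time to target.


t = d/v = 424/451 = 0.9401 s

0.9401 s


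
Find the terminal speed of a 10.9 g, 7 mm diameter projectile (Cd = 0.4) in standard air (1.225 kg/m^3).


A = pi*(d/2)^2 = pi*(7/2000)^2 = 3.84845e-05 m^2
vt = sqrt(2mg/(Cd*rho*A)) = sqrt(2*0.0109*9.81/(0.4 * 1.225 * 3.84845e-05)) = 106.5 m/s

106.5 m/s


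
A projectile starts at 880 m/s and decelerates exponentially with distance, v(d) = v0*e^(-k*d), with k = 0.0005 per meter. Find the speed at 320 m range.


v = v0*exp(-k*d) = 880*exp(-0.0005*320) = 749.9 m/s

749.9 m/s


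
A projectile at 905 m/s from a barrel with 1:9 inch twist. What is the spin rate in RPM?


twist_m = 9*0.0254 = 0.2286 m
spin = v/twist = 905/0.2286 = 3958.88 rev/s
RPM = spin*60 = 3958.88*60 ≈ 237533 RPM

237533 RPM


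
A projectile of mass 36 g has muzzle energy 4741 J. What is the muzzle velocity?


v = sqrt(2*E/m) = sqrt(2*4741/0.036) = 513.2 m/s

513.2 m/s


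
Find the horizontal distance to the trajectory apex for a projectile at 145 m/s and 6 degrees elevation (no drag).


R = v0^2*sin(2*theta)/g = 145^2*sin(2*6°)/9.81 = 445.601 m
apex_dist = R/2 = 445.601/2 = 222.8 m

222.8 m


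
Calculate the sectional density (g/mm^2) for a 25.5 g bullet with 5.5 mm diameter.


SD = m/d^2 = 25.5/5.5^2 = 0.843 g/mm^2

0.843 g/mm^2


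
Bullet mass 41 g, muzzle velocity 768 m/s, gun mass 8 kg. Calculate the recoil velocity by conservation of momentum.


v_recoil = m_p * v_p / m_gun = 0.041 * 768 / 8 = 3.936 m/s

3.936 m/s


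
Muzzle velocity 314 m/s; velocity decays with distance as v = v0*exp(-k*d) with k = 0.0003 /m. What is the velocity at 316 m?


v = v0*exp(-k*d) = 314*exp(-0.0003*316) = 285.6 m/s

285.6 m/s


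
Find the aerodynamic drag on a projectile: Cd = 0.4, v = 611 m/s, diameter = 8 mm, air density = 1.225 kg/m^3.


A = pi*(d/2)^2 = pi*(8/2000)^2 = 5.02655e-05 m^2
Fd = 0.5*Cd*rho*A*v^2 = 0.5*0.4*1.225*5.02655e-05*611^2 = 4.597 N

4.597 N


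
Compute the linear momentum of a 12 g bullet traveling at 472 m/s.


p = m*v = 0.012*472 = 5.664 kg·m/s

5.664 kg·m/s


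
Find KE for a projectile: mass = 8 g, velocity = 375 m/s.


E = 0.5*m*v^2 = 0.5*0.008*375^2 = 562.5 J

562.5 J


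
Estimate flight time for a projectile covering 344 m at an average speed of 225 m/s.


t = d/v = 344/225 = 1.529 s

1.529 s


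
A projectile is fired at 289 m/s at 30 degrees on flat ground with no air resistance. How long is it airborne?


T = 2*v0*sin(theta)/g = 2*289*sin(30°)/9.81 = 29.46 s

29.46 s


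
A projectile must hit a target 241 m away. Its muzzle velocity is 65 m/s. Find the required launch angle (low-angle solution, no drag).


sin(2*theta) = R*g/v0^2 = 241*9.81/65^2 = 0.559576, theta = arcsin(0.559576)/2 = 17.01°

17.01 degrees


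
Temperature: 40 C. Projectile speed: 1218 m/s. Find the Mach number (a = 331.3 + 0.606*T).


a = 331.3 + 0.606*(40) = 355.54 m/s
M = v/a = 1218/355.54 = 3.426

3.426


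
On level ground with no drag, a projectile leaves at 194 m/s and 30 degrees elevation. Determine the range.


R = v0^2 * sin(2*theta) / g = 194^2 * sin(2*30°) / 9.81 = 3323 m

3323 m


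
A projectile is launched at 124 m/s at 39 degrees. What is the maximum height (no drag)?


H = (v0*sin(theta))^2 / (2g) = (124*sin(39°))^2 / (2*9.81) = 310.4 m

310.4 m


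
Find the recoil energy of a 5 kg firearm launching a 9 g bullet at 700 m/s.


v_r = m_p*v_p/m_gun = 0.009*700/5 = 1.26 m/s, E_r = 0.5*m_gun*v_r^2 = 0.5*5*1.26^2 = 3.969 J

3.969 J


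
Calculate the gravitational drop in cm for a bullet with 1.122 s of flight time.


drop = 0.5*g*t^2 = 0.5*9.81*1.122^2 = 6.17483 m ≈ 617.5 cm

617.5 cm


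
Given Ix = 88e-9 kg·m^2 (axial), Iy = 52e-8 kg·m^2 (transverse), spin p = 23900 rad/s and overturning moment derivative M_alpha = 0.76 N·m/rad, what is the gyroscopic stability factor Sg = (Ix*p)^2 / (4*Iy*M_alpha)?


Sg = Ix^2 * p^2 / (4 * Iy * M_alpha) = (88e-9)^2 * 23900^2 / (4 * 52e-8 * 0.76) = 2.798

2.798


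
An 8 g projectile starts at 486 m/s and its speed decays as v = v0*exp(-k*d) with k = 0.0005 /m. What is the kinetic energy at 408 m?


v = v0*exp(-k*d) = 486*exp(-0.0005*408) = 396.315 m/s
E = 0.5*m*v^2 = 0.5*0.008*396.315^2 = 628.3 J

628.3 J


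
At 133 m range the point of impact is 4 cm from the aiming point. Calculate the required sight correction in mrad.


1 mrad subtends 1 cm per 10 m of range, so adj = error_cm / (dist_m / 10) = 4 / (133/10) = 0.3008 mrad

0.3008 mrad


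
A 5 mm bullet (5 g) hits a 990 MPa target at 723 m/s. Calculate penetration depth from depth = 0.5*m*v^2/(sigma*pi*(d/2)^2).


A = pi*(d/2)^2 = pi*(5/2)^2 = 19.635 mm^2
E = 0.5*m*v^2 = 0.5*0.005*723^2 = 1306.82 J
depth = E/(sigma*A) = 1306.82 J / (990 MPa * 19.635 mm^2) = 1306.82/(990 * 19.635) m = 0.0672282 m ≈ 67.23 mm

67.23 mm


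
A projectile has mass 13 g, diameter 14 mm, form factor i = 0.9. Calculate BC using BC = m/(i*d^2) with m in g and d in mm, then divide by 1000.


BC = m/(i*d^2*1000) = 13/(0.9 * 14^2 * 1000) = 7.37e-05

7.37e-05


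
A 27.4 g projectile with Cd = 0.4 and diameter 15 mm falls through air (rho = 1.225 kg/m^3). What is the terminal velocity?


A = pi*(d/2)^2 = pi*(15/2000)^2 = 1.76715e-04 m^2
vt = sqrt(2mg/(Cd*rho*A)) = sqrt(2*0.0274*9.81/(0.4 * 1.225 * 1.76715e-04)) = 78.79 m/s

78.79 m/s


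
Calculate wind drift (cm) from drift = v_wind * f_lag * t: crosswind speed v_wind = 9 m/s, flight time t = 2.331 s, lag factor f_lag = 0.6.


drift = v_wind * lag * t = 9 * 0.6 * 2.331 = 12.5874 m ≈ 1259 cm

1259 cm


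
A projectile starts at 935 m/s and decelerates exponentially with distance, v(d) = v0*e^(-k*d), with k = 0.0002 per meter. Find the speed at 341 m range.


v = v0*exp(-k*d) = 935*exp(-0.0002*341) = 873.4 m/s

873.4 m/s


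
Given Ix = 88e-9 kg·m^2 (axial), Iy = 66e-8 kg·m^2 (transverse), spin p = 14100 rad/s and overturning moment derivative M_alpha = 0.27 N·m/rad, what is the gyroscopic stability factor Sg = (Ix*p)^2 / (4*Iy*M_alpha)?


Sg = Ix^2 * p^2 / (4 * Iy * M_alpha) = (88e-9)^2 * 14100^2 / (4 * 66e-8 * 0.27) = 2.16

2.16


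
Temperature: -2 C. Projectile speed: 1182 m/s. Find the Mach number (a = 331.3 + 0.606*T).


a = 331.3 + 0.606*(-2) = 330.088 m/s
M = v/a = 1182/330.088 = 3.581

3.581


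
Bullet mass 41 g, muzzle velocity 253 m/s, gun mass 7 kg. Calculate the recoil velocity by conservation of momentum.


v_recoil = m_p * v_p / m_gun = 0.041 * 253 / 7 = 1.482 m/s

1.482 m/s


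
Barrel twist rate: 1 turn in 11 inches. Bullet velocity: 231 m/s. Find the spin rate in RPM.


twist_m = 11*0.0254 = 0.2794 m
spin = v/twist = 231/0.2794 = 826.7717 rev/s
RPM = spin*60 = 826.7717*60 ≈ 49606 RPM

49606 RPM


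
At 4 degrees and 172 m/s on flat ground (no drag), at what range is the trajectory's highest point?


R = v0^2*sin(2*theta)/g = 172^2*sin(2*4°)/9.81 = 419.704 m
apex_dist = R/2 = 419.704/2 = 209.9 m

209.9 m


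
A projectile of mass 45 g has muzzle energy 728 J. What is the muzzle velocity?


v = sqrt(2*E/m) = sqrt(2*728/0.045) = 179.9 m/s

179.9 m/s


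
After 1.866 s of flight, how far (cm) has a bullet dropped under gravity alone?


drop = 0.5*g*t^2 = 0.5*9.81*1.866^2 = 17.079 m ≈ 1708 cm

1708 cm


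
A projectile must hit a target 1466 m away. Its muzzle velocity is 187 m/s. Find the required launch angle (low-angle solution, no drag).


sin(2*theta) = R*g/v0^2 = 1466*9.81/187^2 = 0.411263, theta = arcsin(0.411263)/2 = 12.14°

12.14 degrees


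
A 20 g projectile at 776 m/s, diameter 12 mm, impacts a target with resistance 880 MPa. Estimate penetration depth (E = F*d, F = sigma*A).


A = pi*(d/2)^2 = pi*(12/2)^2 = 113.097 mm^2
E = 0.5*m*v^2 = 0.5*0.02*776^2 = 6021.76 J
depth = E/(sigma*A) = 6021.76 J / (880 MPa * 113.097 mm^2) = 6021.76/(880 * 113.097) m = 0.0605046 m ≈ 60.5 mm

60.5 mm


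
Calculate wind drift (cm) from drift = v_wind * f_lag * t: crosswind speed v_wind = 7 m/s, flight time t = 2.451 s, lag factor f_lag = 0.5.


drift = v_wind * lag * t = 7 * 0.5 * 2.451 = 8.5785 m ≈ 857.9 cm

857.9 cm


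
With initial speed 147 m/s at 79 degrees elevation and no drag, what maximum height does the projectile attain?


H = (v0*sin(theta))^2 / (2g) = (147*sin(79°))^2 / (2*9.81) = 1061 m

1061 m


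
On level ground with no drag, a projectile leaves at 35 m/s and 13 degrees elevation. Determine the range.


R = v0^2 * sin(2*theta) / g = 35^2 * sin(2*13°) / 9.81 = 54.74 m

54.74 m


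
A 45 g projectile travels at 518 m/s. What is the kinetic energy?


E = 0.5*m*v^2 = 0.5*0.045*518^2 = 6037 J

6037 J


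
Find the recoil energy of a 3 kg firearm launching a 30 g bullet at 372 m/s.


v_r = m_p*v_p/m_gun = 0.03*372/3 = 3.72 m/s, E_r = 0.5*m_gun*v_r^2 = 0.5*3*3.72^2 = 20.76 J

20.76 J


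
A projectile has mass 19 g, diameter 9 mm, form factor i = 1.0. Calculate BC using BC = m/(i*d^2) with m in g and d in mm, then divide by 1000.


BC = m/(i*d^2*1000) = 19/(1.0 * 9^2 * 1000) = 0.0002346

0.0002346


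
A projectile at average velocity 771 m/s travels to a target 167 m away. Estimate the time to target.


t = d/v = 167/771 = 0.2166 s

0.2166 s


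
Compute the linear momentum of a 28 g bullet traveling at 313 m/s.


p = m*v = 0.028*313 = 8.764 kg·m/s

8.764 kg·m/s


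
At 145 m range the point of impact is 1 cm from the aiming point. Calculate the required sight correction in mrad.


1 mrad subtends 1 cm per 10 m of range, so adj = error_cm / (dist_m / 10) = 1 / (145/10) = 0.06897 mrad

0.06897 mrad


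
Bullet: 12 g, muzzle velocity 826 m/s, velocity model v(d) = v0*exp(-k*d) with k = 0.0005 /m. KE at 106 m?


v = v0*exp(-k*d) = 826*exp(-0.0005*106) = 783.362 m/s
E = 0.5*m*v^2 = 0.5*0.012*783.362^2 = 3682 J

3682 J


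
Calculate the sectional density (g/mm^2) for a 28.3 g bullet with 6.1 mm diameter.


SD = m/d^2 = 28.3/6.1^2 = 0.7605 g/mm^2

0.7605 g/mm^2


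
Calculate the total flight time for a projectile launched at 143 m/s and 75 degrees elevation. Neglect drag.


T = 2*v0*sin(theta)/g = 2*143*sin(75°)/9.81 = 28.16 s

28.16 s


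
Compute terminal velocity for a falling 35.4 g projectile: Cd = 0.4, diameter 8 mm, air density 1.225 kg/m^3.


A = pi*(d/2)^2 = pi*(8/2000)^2 = 5.02655e-05 m^2
vt = sqrt(2mg/(Cd*rho*A)) = sqrt(2*0.0354*9.81/(0.4 * 1.225 * 5.02655e-05)) = 167.9 m/s

167.9 m/s


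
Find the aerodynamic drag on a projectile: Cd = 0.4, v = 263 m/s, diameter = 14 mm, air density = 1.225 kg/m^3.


A = pi*(d/2)^2 = pi*(14/2000)^2 = 1.53938e-04 m^2
Fd = 0.5*Cd*rho*A*v^2 = 0.5*0.4*1.225*1.53938e-04*263^2 = 2.609 N

2.609 N


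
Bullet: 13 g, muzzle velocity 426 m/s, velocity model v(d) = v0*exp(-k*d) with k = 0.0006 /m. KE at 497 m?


v = v0*exp(-k*d) = 426*exp(-0.0006*497) = 316.157 m/s
E = 0.5*m*v^2 = 0.5*0.013*316.157^2 = 649.7 J

649.7 J


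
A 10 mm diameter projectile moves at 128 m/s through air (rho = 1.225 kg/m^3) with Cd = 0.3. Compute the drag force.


A = pi*(d/2)^2 = pi*(10/2000)^2 = 7.85398e-05 m^2
Fd = 0.5*Cd*rho*A*v^2 = 0.5*0.3*1.225*7.85398e-05*128^2 = 0.2364 N

0.2364 N


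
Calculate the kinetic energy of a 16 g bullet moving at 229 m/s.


E = 0.5*m*v^2 = 0.5*0.016*229^2 = 419.5 J

419.5 J


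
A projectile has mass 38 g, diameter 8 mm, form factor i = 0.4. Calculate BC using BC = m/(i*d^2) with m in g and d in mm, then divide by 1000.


BC = m/(i*d^2*1000) = 38/(0.4 * 8^2 * 1000) = 0.001484

0.001484


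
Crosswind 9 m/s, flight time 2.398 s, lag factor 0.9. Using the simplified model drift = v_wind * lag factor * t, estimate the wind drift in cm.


drift = v_wind * lag * t = 9 * 0.9 * 2.398 = 19.4238 m ≈ 1942 cm

1942 cm


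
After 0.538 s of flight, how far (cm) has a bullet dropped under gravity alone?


drop = 0.5*g*t^2 = 0.5*9.81*0.538^2 = 1.41972 m ≈ 142 cm

142 cm


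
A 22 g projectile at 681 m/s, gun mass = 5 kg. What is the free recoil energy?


v_r = m_p*v_p/m_gun = 0.022*681/5 = 2.9964 m/s, E_r = 0.5*m_gun*v_r^2 = 0.5*5*2.9964^2 = 22.45 J

22.45 J


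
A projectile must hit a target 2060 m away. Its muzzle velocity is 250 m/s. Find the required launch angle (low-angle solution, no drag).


sin(2*theta) = R*g/v0^2 = 2060*9.81/250^2 = 0.323338, theta = arcsin(0.323338)/2 = 9.432°

9.432 degrees


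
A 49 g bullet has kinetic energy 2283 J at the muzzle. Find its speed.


v = sqrt(2*E/m) = sqrt(2*2283/0.049) = 305.3 m/s

305.3 m/s


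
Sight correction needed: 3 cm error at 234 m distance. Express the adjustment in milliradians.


1 mrad subtends 1 cm per 10 m of range, so adj = error_cm / (dist_m / 10) = 3 / (234/10) = 0.1282 mrad

0.1282 mrad


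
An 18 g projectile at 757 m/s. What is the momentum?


p = m*v = 0.018*757 = 13.63 kg·m/s

13.63 kg·m/s


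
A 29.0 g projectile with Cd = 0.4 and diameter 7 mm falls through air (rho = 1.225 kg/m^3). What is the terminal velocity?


A = pi*(d/2)^2 = pi*(7/2000)^2 = 3.84845e-05 m^2
vt = sqrt(2mg/(Cd*rho*A)) = sqrt(2*0.029*9.81/(0.4 * 1.225 * 3.84845e-05)) = 173.7 m/s

173.7 m/s


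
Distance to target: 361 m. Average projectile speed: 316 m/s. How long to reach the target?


t = d/v = 361/316 = 1.142 s

1.142 s


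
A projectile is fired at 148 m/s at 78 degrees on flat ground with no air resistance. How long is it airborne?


T = 2*v0*sin(theta)/g = 2*148*sin(78°)/9.81 = 29.51 s

29.51 s


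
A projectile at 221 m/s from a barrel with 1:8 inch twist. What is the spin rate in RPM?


twist_m = 8*0.0254 = 0.2032 m
spin = v/twist = 221/0.2032 = 1087.598 rev/s
RPM = spin*60 = 1087.598*60 ≈ 65256 RPM

65256 RPM


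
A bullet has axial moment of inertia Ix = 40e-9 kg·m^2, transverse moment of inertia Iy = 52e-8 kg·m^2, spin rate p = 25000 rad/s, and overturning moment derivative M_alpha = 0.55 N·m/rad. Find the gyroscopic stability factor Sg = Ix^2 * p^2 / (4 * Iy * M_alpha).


Sg = Ix^2 * p^2 / (4 * Iy * M_alpha) = (40e-9)^2 * 25000^2 / (4 * 52e-8 * 0.55) = 0.8741

0.8741


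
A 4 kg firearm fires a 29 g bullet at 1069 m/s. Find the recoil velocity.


v_recoil = m_p * v_p / m_gun = 0.029 * 1069 / 4 = 7.75 m/s

7.75 m/s


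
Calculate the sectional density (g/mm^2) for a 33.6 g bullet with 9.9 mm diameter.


SD = m/d^2 = 33.6/9.9^2 = 0.3428 g/mm^2

0.3428 g/mm^2


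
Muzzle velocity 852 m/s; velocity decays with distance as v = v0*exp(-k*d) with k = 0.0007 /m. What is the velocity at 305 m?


v = v0*exp(-k*d) = 852*exp(-0.0007*305) = 688.2 m/s

688.2 m/s


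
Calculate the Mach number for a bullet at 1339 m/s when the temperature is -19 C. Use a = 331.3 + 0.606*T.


a = 331.3 + 0.606*(-19) = 319.786 m/s
M = v/a = 1339/319.786 = 4.187

4.187


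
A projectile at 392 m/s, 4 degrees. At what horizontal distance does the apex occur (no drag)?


R = v0^2*sin(2*theta)/g = 392^2*sin(2*4°)/9.81 = 2180.01 m
apex_dist = R/2 = 2180.01/2 = 1090 m

1090 m


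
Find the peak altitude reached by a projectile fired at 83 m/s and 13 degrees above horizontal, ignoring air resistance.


H = (v0*sin(theta))^2 / (2g) = (83*sin(13°))^2 / (2*9.81) = 17.77 m

17.77 m


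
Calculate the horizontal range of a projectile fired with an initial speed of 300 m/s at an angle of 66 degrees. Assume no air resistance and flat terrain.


R = v0^2 * sin(2*theta) / g = 300^2 * sin(2*66°) / 9.81 = 6818 m

6818 m


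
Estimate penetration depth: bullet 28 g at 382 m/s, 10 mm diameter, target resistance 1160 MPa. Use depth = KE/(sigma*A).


A = pi*(d/2)^2 = pi*(10/2)^2 = 78.5398 mm^2
E = 0.5*m*v^2 = 0.5*0.028*382^2 = 2042.94 J
depth = E/(sigma*A) = 2042.94 J / (1160 MPa * 78.5398 mm^2) = 2042.94/(1160 * 78.5398) m = 0.0224237 m ≈ 22.42 mm

22.42 mm


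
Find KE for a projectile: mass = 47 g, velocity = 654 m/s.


E = 0.5*m*v^2 = 0.5*0.047*654^2 = 10051 J

10051 J


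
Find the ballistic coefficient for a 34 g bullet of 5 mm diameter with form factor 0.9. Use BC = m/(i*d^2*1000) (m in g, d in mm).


BC = m/(i*d^2*1000) = 34/(0.9 * 5^2 * 1000) = 0.001511

0.001511


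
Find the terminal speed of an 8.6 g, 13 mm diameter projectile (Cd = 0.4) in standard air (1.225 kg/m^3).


A = pi*(d/2)^2 = pi*(13/2000)^2 = 1.32732e-04 m^2
vt = sqrt(2mg/(Cd*rho*A)) = sqrt(2*0.0086*9.81/(0.4 * 1.225 * 1.32732e-04)) = 50.93 m/s

50.93 m/s


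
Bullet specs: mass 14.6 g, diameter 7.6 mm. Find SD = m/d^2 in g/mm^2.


SD = m/d^2 = 14.6/7.6^2 = 0.2528 g/mm^2

0.2528 g/mm^2


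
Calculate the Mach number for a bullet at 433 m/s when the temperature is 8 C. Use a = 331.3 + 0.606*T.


a = 331.3 + 0.606*(8) = 336.148 m/s
M = v/a = 433/336.148 = 1.288

1.288


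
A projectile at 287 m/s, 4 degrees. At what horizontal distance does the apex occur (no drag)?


R = v0^2*sin(2*theta)/g = 287^2*sin(2*4°)/9.81 = 1168.56 m
apex_dist = R/2 = 1168.56/2 = 584.3 m

584.3 m


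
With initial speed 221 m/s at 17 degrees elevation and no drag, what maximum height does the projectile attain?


H = (v0*sin(theta))^2 / (2g) = (221*sin(17°))^2 / (2*9.81) = 212.8 m

212.8 m


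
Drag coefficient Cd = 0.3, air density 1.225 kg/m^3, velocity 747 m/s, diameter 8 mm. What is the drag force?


A = pi*(d/2)^2 = pi*(8/2000)^2 = 5.02655e-05 m^2
Fd = 0.5*Cd*rho*A*v^2 = 0.5*0.3*1.225*5.02655e-05*747^2 = 5.154 N

5.154 N


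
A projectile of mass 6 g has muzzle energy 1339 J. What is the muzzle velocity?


v = sqrt(2*E/m) = sqrt(2*1339/0.006) = 668.1 m/s

668.1 m/s


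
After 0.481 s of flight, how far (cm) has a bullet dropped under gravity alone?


drop = 0.5*g*t^2 = 0.5*9.81*0.481^2 = 1.13483 m ≈ 113.5 cm

113.5 cm


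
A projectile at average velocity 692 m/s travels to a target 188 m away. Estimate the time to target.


t = d/v = 188/692 = 0.2717 s

0.2717 s


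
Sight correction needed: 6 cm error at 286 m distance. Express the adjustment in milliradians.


1 mrad subtends 1 cm per 10 m of range, so adj = error_cm / (dist_m / 10) = 6 / (286/10) = 0.2098 mrad

0.2098 mrad


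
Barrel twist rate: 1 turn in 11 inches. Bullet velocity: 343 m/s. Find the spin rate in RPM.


twist_m = 11*0.0254 = 0.2794 m
spin = v/twist = 343/0.2794 = 1227.631 rev/s
RPM = spin*60 = 1227.631*60 ≈ 73658 RPM

73658 RPM


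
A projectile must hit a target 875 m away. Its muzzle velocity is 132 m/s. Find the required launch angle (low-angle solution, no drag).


sin(2*theta) = R*g/v0^2 = 875*9.81/132^2 = 0.492639, theta = arcsin(0.492639)/2 = 14.76°

14.76 degrees


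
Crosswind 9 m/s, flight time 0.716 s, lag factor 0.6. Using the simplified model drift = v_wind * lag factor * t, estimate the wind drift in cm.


drift = v_wind * lag * t = 9 * 0.6 * 0.716 = 3.8664 m ≈ 386.6 cm

386.6 cm


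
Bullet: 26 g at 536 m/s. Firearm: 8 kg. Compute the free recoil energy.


v_r = m_p*v_p/m_gun = 0.026*536/8 = 1.742 m/s, E_r = 0.5*m_gun*v_r^2 = 0.5*8*1.742^2 = 12.14 J

12.14 J


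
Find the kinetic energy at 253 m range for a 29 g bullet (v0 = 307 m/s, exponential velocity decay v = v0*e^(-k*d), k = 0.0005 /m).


v = v0*exp(-k*d) = 307*exp(-0.0005*253) = 270.52 m/s
E = 0.5*m*v^2 = 0.5*0.029*270.52^2 = 1061 J

1061 J


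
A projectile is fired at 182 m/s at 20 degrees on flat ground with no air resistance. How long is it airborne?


T = 2*v0*sin(theta)/g = 2*182*sin(20°)/9.81 = 12.69 s

12.69 s


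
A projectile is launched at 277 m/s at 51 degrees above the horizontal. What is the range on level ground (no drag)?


R = v0^2 * sin(2*theta) / g = 277^2 * sin(2*51°) / 9.81 = 7651 m

7651 m


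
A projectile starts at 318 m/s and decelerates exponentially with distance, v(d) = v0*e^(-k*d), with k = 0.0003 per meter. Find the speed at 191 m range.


v = v0*exp(-k*d) = 318*exp(-0.0003*191) = 300.3 m/s

300.3 m/s


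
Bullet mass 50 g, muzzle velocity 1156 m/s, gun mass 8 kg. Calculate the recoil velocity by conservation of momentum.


v_recoil = m_p * v_p / m_gun = 0.05 * 1156 / 8 = 7.225 m/s

7.225 m/s


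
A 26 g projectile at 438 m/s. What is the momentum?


p = m*v = 0.026*438 = 11.39 kg·m/s

11.39 kg·m/s


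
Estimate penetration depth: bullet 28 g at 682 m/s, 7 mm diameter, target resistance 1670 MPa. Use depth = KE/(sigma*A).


A = pi*(d/2)^2 = pi*(7/2)^2 = 38.4845 mm^2
E = 0.5*m*v^2 = 0.5*0.028*682^2 = 6511.74 J
depth = E/(sigma*A) = 6511.74 J / (1670 MPa * 38.4845 mm^2) = 6511.74/(1670 * 38.4845) m = 0.10132 m ≈ 101.3 mm

101.3 mm


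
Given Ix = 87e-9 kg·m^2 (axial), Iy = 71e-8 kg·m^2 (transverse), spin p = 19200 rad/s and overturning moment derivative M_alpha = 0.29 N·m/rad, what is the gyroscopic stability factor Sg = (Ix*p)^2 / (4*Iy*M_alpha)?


Sg = Ix^2 * p^2 / (4 * Iy * M_alpha) = (87e-9)^2 * 19200^2 / (4 * 71e-8 * 0.29) = 3.388

3.388


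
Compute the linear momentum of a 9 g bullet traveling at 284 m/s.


p = m*v = 0.009*284 = 2.556 kg·m/s

2.556 kg·m/s


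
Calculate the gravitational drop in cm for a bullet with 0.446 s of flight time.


drop = 0.5*g*t^2 = 0.5*9.81*0.446^2 = 0.975683 m ≈ 97.57 cm

97.57 cm


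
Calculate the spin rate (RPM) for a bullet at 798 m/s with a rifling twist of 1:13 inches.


twist_m = 13*0.0254 = 0.3302 m
spin = v/twist = 798/0.3302 = 2416.717 rev/s
RPM = spin*60 = 2416.717*60 ≈ 145003 RPM

145003 RPM


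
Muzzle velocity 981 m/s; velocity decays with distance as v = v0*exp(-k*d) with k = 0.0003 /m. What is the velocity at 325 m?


v = v0*exp(-k*d) = 981*exp(-0.0003*325) = 889.9 m/s

889.9 m/s


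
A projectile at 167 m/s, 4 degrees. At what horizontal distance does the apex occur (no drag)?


R = v0^2*sin(2*theta)/g = 167^2*sin(2*4°)/9.81 = 395.657 m
apex_dist = R/2 = 395.657/2 = 197.8 m

197.8 m


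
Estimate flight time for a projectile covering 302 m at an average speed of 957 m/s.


t = d/v = 302/957 = 0.3156 s

0.3156 s


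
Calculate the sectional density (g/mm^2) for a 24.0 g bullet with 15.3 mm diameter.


SD = m/d^2 = 24.0/15.3^2 = 0.1025 g/mm^2

0.1025 g/mm^2


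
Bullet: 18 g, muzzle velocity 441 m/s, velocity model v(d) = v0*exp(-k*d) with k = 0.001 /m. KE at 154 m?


v = v0*exp(-k*d) = 441*exp(-0.001*154) = 378.057 m/s
E = 0.5*m*v^2 = 0.5*0.018*378.057^2 = 1286 J

1286 J


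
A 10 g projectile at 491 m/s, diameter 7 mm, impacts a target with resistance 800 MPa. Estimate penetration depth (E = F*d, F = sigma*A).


A = pi*(d/2)^2 = pi*(7/2)^2 = 38.4845 mm^2
E = 0.5*m*v^2 = 0.5*0.01*491^2 = 1205.4 J
depth = E/(sigma*A) = 1205.4 J / (800 MPa * 38.4845 mm^2) = 1205.4/(800 * 38.4845) m = 0.0391523 m ≈ 39.15 mm

39.15 mm


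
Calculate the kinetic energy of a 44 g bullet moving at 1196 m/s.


E = 0.5*m*v^2 = 0.5*0.044*1196^2 = 31469 J

31469 J


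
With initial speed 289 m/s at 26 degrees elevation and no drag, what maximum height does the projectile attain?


H = (v0*sin(theta))^2 / (2g) = (289*sin(26°))^2 / (2*9.81) = 818.1 m

818.1 m


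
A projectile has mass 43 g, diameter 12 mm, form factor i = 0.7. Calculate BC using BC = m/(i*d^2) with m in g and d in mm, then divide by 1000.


BC = m/(i*d^2*1000) = 43/(0.7 * 12^2 * 1000) = 0.0004266

0.0004266


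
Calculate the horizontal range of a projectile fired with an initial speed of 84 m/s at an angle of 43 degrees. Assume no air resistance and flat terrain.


R = v0^2 * sin(2*theta) / g = 84^2 * sin(2*43°) / 9.81 = 717.5 m

717.5 m


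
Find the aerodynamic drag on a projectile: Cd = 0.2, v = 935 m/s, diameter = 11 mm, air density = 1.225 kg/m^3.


A = pi*(d/2)^2 = pi*(11/2000)^2 = 9.50332e-05 m^2
Fd = 0.5*Cd*rho*A*v^2 = 0.5*0.2*1.225*9.50332e-05*935^2 = 10.18 N

10.18 N


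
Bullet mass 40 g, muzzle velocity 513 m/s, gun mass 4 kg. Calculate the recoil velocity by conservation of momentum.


v_recoil = m_p * v_p / m_gun = 0.04 * 513 / 4 = 5.13 m/s

5.13 m/s


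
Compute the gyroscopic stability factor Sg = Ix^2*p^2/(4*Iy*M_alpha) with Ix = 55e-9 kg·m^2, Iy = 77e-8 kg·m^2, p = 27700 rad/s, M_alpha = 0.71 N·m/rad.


Sg = Ix^2 * p^2 / (4 * Iy * M_alpha) = (55e-9)^2 * 27700^2 / (4 * 77e-8 * 0.71) = 1.061

1.061


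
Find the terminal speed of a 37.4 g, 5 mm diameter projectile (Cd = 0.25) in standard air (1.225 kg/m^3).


A = pi*(d/2)^2 = pi*(5/2000)^2 = 1.96350e-05 m^2
vt = sqrt(2mg/(Cd*rho*A)) = sqrt(2*0.0374*9.81/(0.25 * 1.225 * 1.96350e-05)) = 349.3 m/s

349.3 m/s


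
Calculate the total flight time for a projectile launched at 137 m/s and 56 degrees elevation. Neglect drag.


T = 2*v0*sin(theta)/g = 2*137*sin(56°)/9.81 = 23.16 s

23.16 s


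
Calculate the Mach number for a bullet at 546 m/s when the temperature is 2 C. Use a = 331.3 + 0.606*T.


a = 331.3 + 0.606*(2) = 332.512 m/s
M = v/a = 546/332.512 = 1.642

1.642


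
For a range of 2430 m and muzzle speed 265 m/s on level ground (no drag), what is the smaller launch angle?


sin(2*theta) = R*g/v0^2 = 2430*9.81/265^2 = 0.339456, theta = arcsin(0.339456)/2 = 9.922°

9.922 degrees


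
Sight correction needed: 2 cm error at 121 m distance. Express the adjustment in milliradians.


1 mrad subtends 1 cm per 10 m of range, so adj = error_cm / (dist_m / 10) = 2 / (121/10) = 0.1653 mrad

0.1653 mrad


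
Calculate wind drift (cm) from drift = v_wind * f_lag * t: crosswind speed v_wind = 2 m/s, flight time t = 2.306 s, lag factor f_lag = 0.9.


drift = v_wind * lag * t = 2 * 0.9 * 2.306 = 4.1508 m ≈ 415.1 cm

415.1 cm


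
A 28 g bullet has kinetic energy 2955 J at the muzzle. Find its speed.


v = sqrt(2*E/m) = sqrt(2*2955/0.028) = 459.4 m/s

459.4 m/s


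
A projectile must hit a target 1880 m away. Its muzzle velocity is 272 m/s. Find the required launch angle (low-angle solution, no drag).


sin(2*theta) = R*g/v0^2 = 1880*9.81/272^2 = 0.249281, theta = arcsin(0.249281)/2 = 7.217°

7.217 degrees


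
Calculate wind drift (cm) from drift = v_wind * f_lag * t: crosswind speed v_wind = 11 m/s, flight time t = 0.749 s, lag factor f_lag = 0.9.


drift = v_wind * lag * t = 11 * 0.9 * 0.749 = 7.4151 m ≈ 741.5 cm

741.5 cm


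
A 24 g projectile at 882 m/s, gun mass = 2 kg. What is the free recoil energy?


v_r = m_p*v_p/m_gun = 0.024*882/2 = 10.584 m/s, E_r = 0.5*m_gun*v_r^2 = 0.5*2*10.584^2 = 112 J

112 J


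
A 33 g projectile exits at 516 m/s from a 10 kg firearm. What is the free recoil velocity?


v_recoil = m_p * v_p / m_gun = 0.033 * 516 / 10 = 1.703 m/s

1.703 m/s


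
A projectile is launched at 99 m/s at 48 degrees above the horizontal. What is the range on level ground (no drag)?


R = v0^2 * sin(2*theta) / g = 99^2 * sin(2*48°) / 9.81 = 993.6 m

993.6 m


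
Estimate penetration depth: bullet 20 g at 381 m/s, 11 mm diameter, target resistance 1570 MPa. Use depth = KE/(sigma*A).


A = pi*(d/2)^2 = pi*(11/2)^2 = 95.0332 mm^2
E = 0.5*m*v^2 = 0.5*0.02*381^2 = 1451.61 J
depth = E/(sigma*A) = 1451.61 J / (1570 MPa * 95.0332 mm^2) = 1451.61/(1570 * 95.0332) m = 0.00972915 m ≈ 9.729 mm

9.729 mm


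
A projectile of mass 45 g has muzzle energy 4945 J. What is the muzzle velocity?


v = sqrt(2*E/m) = sqrt(2*4945/0.045) = 468.8 m/s

468.8 m/s


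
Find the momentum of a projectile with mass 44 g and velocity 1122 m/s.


p = m*v = 0.044*1122 = 49.37 kg·m/s

49.37 kg·m/s


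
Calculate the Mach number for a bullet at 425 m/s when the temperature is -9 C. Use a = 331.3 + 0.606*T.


a = 331.3 + 0.606*(-9) = 325.846 m/s
M = v/a = 425/325.846 = 1.304

1.304


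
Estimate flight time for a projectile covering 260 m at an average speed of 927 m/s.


t = d/v = 260/927 = 0.2805 s

0.2805 s


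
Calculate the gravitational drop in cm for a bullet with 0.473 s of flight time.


drop = 0.5*g*t^2 = 0.5*9.81*0.473^2 = 1.09739 m ≈ 109.7 cm

109.7 cm


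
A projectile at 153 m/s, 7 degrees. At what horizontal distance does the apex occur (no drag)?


R = v0^2*sin(2*theta)/g = 153^2*sin(2*7°)/9.81 = 577.283 m
apex_dist = R/2 = 577.283/2 = 288.6 m

288.6 m


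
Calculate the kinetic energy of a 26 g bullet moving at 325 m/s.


E = 0.5*m*v^2 = 0.5*0.026*325^2 = 1373 J

1373 J


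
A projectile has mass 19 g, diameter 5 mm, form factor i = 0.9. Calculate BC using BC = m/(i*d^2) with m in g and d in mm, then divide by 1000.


BC = m/(i*d^2*1000) = 19/(0.9 * 5^2 * 1000) = 0.0008444

0.0008444


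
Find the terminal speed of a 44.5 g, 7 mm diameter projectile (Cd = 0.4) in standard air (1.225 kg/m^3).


A = pi*(d/2)^2 = pi*(7/2000)^2 = 3.84845e-05 m^2
vt = sqrt(2mg/(Cd*rho*A)) = sqrt(2*0.0445*9.81/(0.4 * 1.225 * 3.84845e-05)) = 215.2 m/s

215.2 m/s


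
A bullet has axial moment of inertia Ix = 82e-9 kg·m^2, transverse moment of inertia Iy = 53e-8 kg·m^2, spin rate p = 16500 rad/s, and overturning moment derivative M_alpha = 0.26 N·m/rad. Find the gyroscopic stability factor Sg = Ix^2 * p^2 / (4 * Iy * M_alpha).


Sg = Ix^2 * p^2 / (4 * Iy * M_alpha) = (82e-9)^2 * 16500^2 / (4 * 53e-8 * 0.26) = 3.321

3.321


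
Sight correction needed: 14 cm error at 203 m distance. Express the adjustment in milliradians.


1 mrad subtends 1 cm per 10 m of range, so adj = error_cm / (dist_m / 10) = 14 / (203/10) = 0.6897 mrad

0.6897 mrad


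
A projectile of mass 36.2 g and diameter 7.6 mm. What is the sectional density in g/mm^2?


SD = m/d^2 = 36.2/7.6^2 = 0.6267 g/mm^2

0.6267 g/mm^2


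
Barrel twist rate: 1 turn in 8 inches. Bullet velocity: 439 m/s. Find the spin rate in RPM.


twist_m = 8*0.0254 = 0.2032 m
spin = v/twist = 439/0.2032 = 2160.433 rev/s
RPM = spin*60 = 2160.433*60 ≈ 129626 RPM

129626 RPM


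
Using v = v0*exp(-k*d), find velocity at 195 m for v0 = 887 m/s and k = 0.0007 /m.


v = v0*exp(-k*d) = 887*exp(-0.0007*195) = 773.8 m/s

773.8 m/s


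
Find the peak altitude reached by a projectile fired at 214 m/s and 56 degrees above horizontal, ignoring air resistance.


H = (v0*sin(theta))^2 / (2g) = (214*sin(56°))^2 / (2*9.81) = 1604 m

1604 m


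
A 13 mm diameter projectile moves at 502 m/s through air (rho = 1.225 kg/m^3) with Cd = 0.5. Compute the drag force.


A = pi*(d/2)^2 = pi*(13/2000)^2 = 1.32732e-04 m^2
Fd = 0.5*Cd*rho*A*v^2 = 0.5*0.5*1.225*1.32732e-04*502^2 = 10.24 N

10.24 N


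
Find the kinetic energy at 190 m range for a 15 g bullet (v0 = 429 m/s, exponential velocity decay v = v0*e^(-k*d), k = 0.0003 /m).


v = v0*exp(-k*d) = 429*exp(-0.0003*190) = 405.231 m/s
E = 0.5*m*v^2 = 0.5*0.015*405.231^2 = 1232 J

1232 J


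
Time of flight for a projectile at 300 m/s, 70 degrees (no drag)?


T = 2*v0*sin(theta)/g = 2*300*sin(70°)/9.81 = 57.47 s

57.47 s


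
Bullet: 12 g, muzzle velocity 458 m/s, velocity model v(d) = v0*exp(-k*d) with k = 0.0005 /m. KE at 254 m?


v = v0*exp(-k*d) = 458*exp(-0.0005*254) = 403.376 m/s
E = 0.5*m*v^2 = 0.5*0.012*403.376^2 = 976.3 J

976.3 J


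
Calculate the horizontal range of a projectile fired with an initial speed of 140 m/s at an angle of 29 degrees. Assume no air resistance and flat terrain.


R = v0^2 * sin(2*theta) / g = 140^2 * sin(2*29°) / 9.81 = 1694 m

1694 m


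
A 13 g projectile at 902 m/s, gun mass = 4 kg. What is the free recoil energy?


v_r = m_p*v_p/m_gun = 0.013*902/4 = 2.9315 m/s, E_r = 0.5*m_gun*v_r^2 = 0.5*4*2.9315^2 = 17.19 J

17.19 J


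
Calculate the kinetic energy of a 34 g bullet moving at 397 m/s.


E = 0.5*m*v^2 = 0.5*0.034*397^2 = 2679 J

2679 J


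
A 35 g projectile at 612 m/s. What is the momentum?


p = m*v = 0.035*612 = 21.42 kg·m/s

21.42 kg·m/s


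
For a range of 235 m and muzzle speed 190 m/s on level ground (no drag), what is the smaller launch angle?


sin(2*theta) = R*g/v0^2 = 235*9.81/190^2 = 0.0638601, theta = arcsin(0.0638601)/2 = 1.831°

1.831 degrees


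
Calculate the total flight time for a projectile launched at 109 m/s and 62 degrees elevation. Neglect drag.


T = 2*v0*sin(theta)/g = 2*109*sin(62°)/9.81 = 19.62 s

19.62 s


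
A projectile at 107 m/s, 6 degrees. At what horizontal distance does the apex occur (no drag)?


R = v0^2*sin(2*theta)/g = 107^2*sin(2*6°)/9.81 = 242.648 m
apex_dist = R/2 = 242.648/2 = 121.3 m

121.3 m


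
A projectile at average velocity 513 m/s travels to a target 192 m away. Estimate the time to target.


t = d/v = 192/513 = 0.3743 s

0.3743 s


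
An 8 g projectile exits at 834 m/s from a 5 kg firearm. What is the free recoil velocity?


v_recoil = m_p * v_p / m_gun = 0.008 * 834 / 5 = 1.334 m/s

1.334 m/s


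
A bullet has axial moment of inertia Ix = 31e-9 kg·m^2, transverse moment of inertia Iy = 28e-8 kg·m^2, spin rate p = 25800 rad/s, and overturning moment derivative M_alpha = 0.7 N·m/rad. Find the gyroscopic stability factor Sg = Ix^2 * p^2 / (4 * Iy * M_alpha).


Sg = Ix^2 * p^2 / (4 * Iy * M_alpha) = (31e-9)^2 * 25800^2 / (4 * 28e-8 * 0.7) = 0.8159

0.8159


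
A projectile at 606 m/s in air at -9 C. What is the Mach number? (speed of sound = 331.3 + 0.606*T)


a = 331.3 + 0.606*(-9) = 325.846 m/s
M = v/a = 606/325.846 = 1.86

1.86


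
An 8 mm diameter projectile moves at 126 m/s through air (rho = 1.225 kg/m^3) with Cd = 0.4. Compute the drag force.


A = pi*(d/2)^2 = pi*(8/2000)^2 = 5.02655e-05 m^2
Fd = 0.5*Cd*rho*A*v^2 = 0.5*0.4*1.225*5.02655e-05*126^2 = 0.1955 N

0.1955 N


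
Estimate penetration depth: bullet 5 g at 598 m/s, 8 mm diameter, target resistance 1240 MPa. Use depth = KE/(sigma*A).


A = pi*(d/2)^2 = pi*(8/2)^2 = 50.2655 mm^2
E = 0.5*m*v^2 = 0.5*0.005*598^2 = 894.01 J
depth = E/(sigma*A) = 894.01 J / (1240 MPa * 50.2655 mm^2) = 894.01/(1240 * 50.2655) m = 0.0143434 m ≈ 14.34 mm

14.34 mm


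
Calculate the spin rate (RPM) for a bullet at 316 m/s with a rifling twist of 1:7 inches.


twist_m = 7*0.0254 = 0.1778 m
spin = v/twist = 316/0.1778 = 1777.278 rev/s
RPM = spin*60 = 1777.278*60 ≈ 106637 RPM

106637 RPM


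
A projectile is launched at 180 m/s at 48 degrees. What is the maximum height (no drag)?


H = (v0*sin(theta))^2 / (2g) = (180*sin(48°))^2 / (2*9.81) = 912 m

912 m


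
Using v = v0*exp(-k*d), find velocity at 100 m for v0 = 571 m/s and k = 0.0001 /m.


v = v0*exp(-k*d) = 571*exp(-0.0001*100) = 565.3 m/s

565.3 m/s


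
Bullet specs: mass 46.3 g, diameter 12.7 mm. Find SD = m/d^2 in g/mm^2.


SD = m/d^2 = 46.3/12.7^2 = 0.2871 g/mm^2

0.2871 g/mm^2


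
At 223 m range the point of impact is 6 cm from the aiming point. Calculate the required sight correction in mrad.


1 mrad subtends 1 cm per 10 m of range, so adj = error_cm / (dist_m / 10) = 6 / (223/10) = 0.2691 mrad

0.2691 mrad


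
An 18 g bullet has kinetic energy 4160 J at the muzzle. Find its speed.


v = sqrt(2*E/m) = sqrt(2*4160/0.018) = 679.9 m/s

679.9 m/s


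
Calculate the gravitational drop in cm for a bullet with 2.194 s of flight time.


drop = 0.5*g*t^2 = 0.5*9.81*2.194^2 = 23.6109 m ≈ 2361 cm

2361 cm


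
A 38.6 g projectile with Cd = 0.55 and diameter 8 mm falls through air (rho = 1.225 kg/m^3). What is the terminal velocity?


A = pi*(d/2)^2 = pi*(8/2000)^2 = 5.02655e-05 m^2
vt = sqrt(2mg/(Cd*rho*A)) = sqrt(2*0.0386*9.81/(0.55 * 1.225 * 5.02655e-05)) = 149.5 m/s

149.5 m/s


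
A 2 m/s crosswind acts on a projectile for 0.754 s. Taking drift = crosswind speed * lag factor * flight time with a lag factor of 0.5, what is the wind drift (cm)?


drift = v_wind * lag * t = 2 * 0.5 * 0.754 = 0.754 m ≈ 75.4 cm

75.4 cm


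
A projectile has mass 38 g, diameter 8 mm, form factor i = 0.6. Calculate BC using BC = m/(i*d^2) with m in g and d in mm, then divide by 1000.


BC = m/(i*d^2*1000) = 38/(0.6 * 8^2 * 1000) = 0.0009896

0.0009896


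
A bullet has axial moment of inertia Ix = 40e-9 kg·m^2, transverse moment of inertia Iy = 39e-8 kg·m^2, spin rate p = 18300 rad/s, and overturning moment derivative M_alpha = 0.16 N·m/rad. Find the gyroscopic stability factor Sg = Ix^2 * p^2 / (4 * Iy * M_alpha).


Sg = Ix^2 * p^2 / (4 * Iy * M_alpha) = (40e-9)^2 * 18300^2 / (4 * 39e-8 * 0.16) = 2.147

2.147


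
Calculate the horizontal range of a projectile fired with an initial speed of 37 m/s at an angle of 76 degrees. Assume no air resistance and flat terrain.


R = v0^2 * sin(2*theta) / g = 37^2 * sin(2*76°) / 9.81 = 65.52 m

65.52 m


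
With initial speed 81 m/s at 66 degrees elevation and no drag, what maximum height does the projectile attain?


H = (v0*sin(theta))^2 / (2g) = (81*sin(66°))^2 / (2*9.81) = 279.1 m

279.1 m


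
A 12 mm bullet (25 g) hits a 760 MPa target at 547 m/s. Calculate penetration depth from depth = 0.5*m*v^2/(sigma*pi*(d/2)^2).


A = pi*(d/2)^2 = pi*(12/2)^2 = 113.097 mm^2
E = 0.5*m*v^2 = 0.5*0.025*547^2 = 3740.11 J
depth = E/(sigma*A) = 3740.11 J / (760 MPa * 113.097 mm^2) = 3740.11/(760 * 113.097) m = 0.043513 m ≈ 43.51 mm

43.51 mm


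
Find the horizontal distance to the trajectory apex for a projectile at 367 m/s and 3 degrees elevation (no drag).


R = v0^2*sin(2*theta)/g = 367^2*sin(2*3°)/9.81 = 1435.15 m
apex_dist = R/2 = 1435.15/2 = 717.6 m

717.6 m


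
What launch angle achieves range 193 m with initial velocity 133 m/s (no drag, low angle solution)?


sin(2*theta) = R*g/v0^2 = 193*9.81/133^2 = 0.107034, theta = arcsin(0.107034)/2 = 3.072°

3.072 degrees
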